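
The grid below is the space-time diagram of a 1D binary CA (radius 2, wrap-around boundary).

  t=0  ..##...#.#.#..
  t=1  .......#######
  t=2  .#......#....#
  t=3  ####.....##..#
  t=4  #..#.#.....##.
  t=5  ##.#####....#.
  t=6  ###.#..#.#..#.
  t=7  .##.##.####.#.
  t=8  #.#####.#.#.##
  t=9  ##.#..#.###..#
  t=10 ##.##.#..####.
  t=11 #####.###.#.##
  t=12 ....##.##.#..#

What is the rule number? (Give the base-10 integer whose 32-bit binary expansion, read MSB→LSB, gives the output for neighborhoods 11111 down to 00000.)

  [31] ##### => .  t=1,i=9
  [30] ####. => .  t=1,i=12
  [29] ###.# => #  t=6,i=2
  [28] ###.. => #  t=1,i=13
  [27] ##.## => #  t=5,i=2
  [26] ##.#. => .  t=4,i=13
  [25] ##..# => #  t=3,i=11
  [24] ##... => .  t=0,i=4
  [23] #.### => .  t=5,i=3
  [22] #.##. => #  t=5,i=0
  [21] #.#.# => #  t=0,i=9
  [20] #.#.. => #  t=0,i=11
  [19] #..## => #  t=3,i=12
  [18] #..#. => .  t=4,i=2
  [17] #...# => .  t=0,i=5
  [16] #.... => #  t=0,i=13
  [15] .#### => #  t=1,i=8
  [14] .###. => #  t=6,i=1
  [13] .##.# => #  t=4,i=12
  [12] .##.. => .  t=0,i=3
  [11] .#.## => .  t=5,i=13
  [10] .#.#. => #  t=0,i=8
  [9] .#..# => #  t=4,i=1
  [8] .#... => #  t=0,i=12
  [7] ..### => .  t=1,i=7
  [6] ..##. => .  t=0,i=2
  [5] ..#.# => #  t=0,i=7
  [4] ..#.. => .  t=2,i=8
  [3] ...## => .  t=0,i=1
  [2] ...#. => .  t=0,i=6
  [1] ....# => .  t=0,i=0
  [0] ..... => .  t=1,i=2
  bits 00111010011110011110011100100000 = 981067552

981067552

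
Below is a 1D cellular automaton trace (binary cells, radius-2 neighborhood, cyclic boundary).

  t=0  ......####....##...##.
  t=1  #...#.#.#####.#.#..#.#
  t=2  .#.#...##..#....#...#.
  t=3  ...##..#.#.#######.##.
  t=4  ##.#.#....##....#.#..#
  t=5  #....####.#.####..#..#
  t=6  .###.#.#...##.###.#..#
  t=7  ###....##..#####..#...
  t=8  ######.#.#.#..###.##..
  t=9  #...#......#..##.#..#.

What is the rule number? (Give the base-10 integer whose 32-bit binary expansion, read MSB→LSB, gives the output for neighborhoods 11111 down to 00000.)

1536256470

  #####|.  b31=0 t=1,i=10
  ####.|#  b30=1 t=0,i=8
  ###.#|.  b29=0 t=1,i=12
  ###..|#  b28=1 t=0,i=9
  ##.##|#  b27=1 t=3,i=18
  ##.#.|.  b26=0 t=1,i=13
  ##..#|#  b25=1 t=2,i=9
  ##...|#  b24=1 t=0,i=10
  #.###|#  b23=1 t=1,i=8
  #.##.|.  b22=0 t=1,i=21
  #.#.#|.  b21=0 t=1,i=6
  #.#..|#  b20=1 t=1,i=16
  #..##|.  b19=0 t=4,i=20
  #..#.|.  b18=0 t=1,i=18
  #...#|.  b17=0 t=0,i=17
  #....|#  b16=1 t=0,i=0
  .####|.  b15=0 t=0,i=7
  .###.|#  b14=1 t=4,i=0
  .##.#|#  b13=1 t=6,i=12
  .##..|.  b12=0 t=0,i=15
  .#.##|#  b11=1 t=1,i=7
  .#.#.|.  b10=0 t=1,i=5
  .#..#|.  b9=0 t=1,i=17
  .#...|#  b8=1 t=2,i=4
  ..###|#  b7=1 t=0,i=6
  ..##.|#  b6=1 t=0,i=14
  ..#.#|.  b5=0 t=1,i=4
  ..#..|#  b4=1 t=2,i=11
  ...##|.  b3=0 t=0,i=5
  ...#.|#  b2=1 t=1,i=3
  ....#|#  b1=1 t=0,i=4
  .....|.  b0=0 t=0,i=1
  bits 01011011100100010110100111010110 = 1536256470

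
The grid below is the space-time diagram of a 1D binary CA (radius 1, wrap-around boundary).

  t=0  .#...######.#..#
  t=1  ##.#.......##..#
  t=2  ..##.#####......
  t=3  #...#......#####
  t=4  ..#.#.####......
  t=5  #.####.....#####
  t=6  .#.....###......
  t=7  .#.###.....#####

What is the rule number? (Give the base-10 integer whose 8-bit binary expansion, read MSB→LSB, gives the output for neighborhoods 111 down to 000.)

37

  ### -> .   bit 7 = 0  t=0,i=6
  ##. -> .   bit 6 = 0  t=0,i=10
  #.# -> #   bit 5 = 1  t=0,i=0
  #.. -> .   bit 4 = 0  t=0,i=2
  .## -> .   bit 3 = 0  t=0,i=5
  .#. -> #   bit 2 = 1  t=0,i=1
  ..# -> .   bit 1 = 0  t=0,i=4
  ... -> #   bit 0 = 1  t=0,i=3
  bits 00100101 = 37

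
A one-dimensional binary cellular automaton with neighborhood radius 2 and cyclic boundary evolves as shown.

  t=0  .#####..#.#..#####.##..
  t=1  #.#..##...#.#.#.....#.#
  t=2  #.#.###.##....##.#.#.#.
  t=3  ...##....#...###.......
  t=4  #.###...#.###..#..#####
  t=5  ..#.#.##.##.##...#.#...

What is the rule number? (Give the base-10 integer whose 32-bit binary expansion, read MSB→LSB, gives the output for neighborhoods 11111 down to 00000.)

  nb #####: next=.  (t=0,i=3, bit31=0)
  nb ####.: next=.  (t=0,i=4, bit30=0)
  nb ###.#: next=.  (t=0,i=17, bit29=0)
  nb ###..: next=#  (t=0,i=5, bit28=1)
  nb ##.##: next=.  (t=0,i=18, bit27=0)
  nb ##.#.: next=.  (t=1,i=1, bit26=0)
  nb ##..#: next=#  (t=0,i=6, bit25=1)
  nb ##...: next=.  (t=0,i=21, bit24=0)
  nb #.###: next=#  (t=2,i=4, bit23=1)
  nb #.##.: next=.  (t=0,i=19, bit22=0)
  nb #.#.#: next=.  (t=1,i=12, bit21=0)
  nb #.#..: next=#  (t=0,i=10, bit20=1)
  nb #..##: next=#  (t=0,i=12, bit19=1)
  nb #..#.: next=.  (t=0,i=7, bit18=0)
  nb #...#: next=#  (t=0,i=22, bit17=1)
  nb #....: next=.  (t=1,i=16, bit16=0)
  nb .####: next=#  (t=0,i=2, bit15=1)
  nb .###.: next=.  (t=2,i=5, bit14=0)
  nb .##.#: next=#  (t=1,i=0, bit13=1)
  nb .##..: next=#  (t=0,i=20, bit12=1)
  nb .#.##: next=#  (t=1,i=21, bit11=1)
  nb .#.#.: next=.  (t=0,i=9, bit10=0)
  nb .#..#: next=.  (t=0,i=11, bit9=0)
  nb .#...: next=#  (t=1,i=15, bit8=1)
  nb ..###: next=.  (t=0,i=1, bit7=0)
  nb ..##.: next=#  (t=1,i=5, bit6=1)
  nb ..#.#: next=.  (t=0,i=8, bit5=0)
  nb ..#..: next=.  (t=3,i=9, bit4=0)
  nb ...##: next=#  (t=0,i=0, bit3=1)
  nb ...#.: next=#  (t=1,i=9, bit2=1)
  nb ....#: next=.  (t=1,i=18, bit1=0)
  nb .....: next=#  (t=1,i=17, bit0=1)
  bits 00010010100110101011100101001101 = 312129869

312129869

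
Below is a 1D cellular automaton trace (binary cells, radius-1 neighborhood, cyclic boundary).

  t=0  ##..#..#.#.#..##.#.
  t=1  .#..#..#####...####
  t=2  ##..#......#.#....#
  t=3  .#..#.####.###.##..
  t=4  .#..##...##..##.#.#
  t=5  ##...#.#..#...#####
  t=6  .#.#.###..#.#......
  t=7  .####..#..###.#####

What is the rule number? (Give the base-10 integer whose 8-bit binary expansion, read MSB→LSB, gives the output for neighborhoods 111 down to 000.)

  ###|.  b7=0 t=1,i=8
  ##.|#  b6=1 t=0,i=1
  #.#|#  b5=1 t=0,i=8
  #..|.  b4=0 t=0,i=2
  .##|.  b3=0 t=0,i=0
  .#.|#  b2=1 t=0,i=4
  ..#|.  b1=0 t=0,i=3
  ...|#  b0=1 t=1,i=13
  bits 01100101 = 101

101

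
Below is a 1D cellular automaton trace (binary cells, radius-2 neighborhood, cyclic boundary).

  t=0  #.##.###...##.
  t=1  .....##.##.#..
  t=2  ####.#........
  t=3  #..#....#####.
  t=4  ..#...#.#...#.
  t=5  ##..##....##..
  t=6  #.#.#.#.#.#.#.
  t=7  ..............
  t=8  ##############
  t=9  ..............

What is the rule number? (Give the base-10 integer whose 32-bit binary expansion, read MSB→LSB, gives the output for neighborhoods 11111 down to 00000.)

  ##### -> .   bit 31 = 0  t=3,i=10
  ####. -> .   bit 30 = 0  t=2,i=2
  ###.# -> #   bit 29 = 1  t=2,i=3
  ###.. -> .   bit 28 = 0  t=0,i=7
  ##.## -> .   bit 27 = 0  t=0,i=4
  ##.#. -> .   bit 26 = 0  t=0,i=13
  ##..# -> #   bit 25 = 1  t=5,i=2
  ##... -> #   bit 24 = 1  t=0,i=8
  #.### -> #   bit 23 = 1  t=0,i=5
  #.##. -> .   bit 22 = 0  t=0,i=2
  #.#.# -> .   bit 21 = 0  t=0,i=0
  #.#.. -> .   bit 20 = 0  t=1,i=11
  #..## -> .   bit 19 = 0  t=5,i=3
  #..#. -> #   bit 18 = 1  t=3,i=2
  #...# -> #   bit 17 = 1  t=0,i=9
  #.... -> .   bit 16 = 0  t=1,i=13
  .#### -> .   bit 15 = 0  t=2,i=1
  .###. -> #   bit 14 = 1  t=0,i=6
  .##.# -> .   bit 13 = 0  t=0,i=3
  .##.. -> .   bit 12 = 0  t=5,i=1
  .#.## -> .   bit 11 = 0  t=0,i=1
  .#.#. -> .   bit 10 = 0  t=4,i=7
  .#..# -> .   bit 9 = 0  t=3,i=1
  .#... -> .   bit 8 = 0  t=1,i=12
  ..### -> #   bit 7 = 1  t=2,i=0
  ..##. -> #   bit 6 = 1  t=0,i=11
  ..#.# -> .   bit 5 = 0  t=4,i=6
  ..#.. -> .   bit 4 = 0  t=3,i=3
  ...## -> .   bit 3 = 0  t=0,i=10
  ...#. -> #   bit 2 = 1  t=4,i=1
  ....# -> #   bit 1 = 1  t=1,i=3
  ..... -> #   bit 0 = 1  t=1,i=0
  bits 00100011100001100100000011000111 = 596000967

596000967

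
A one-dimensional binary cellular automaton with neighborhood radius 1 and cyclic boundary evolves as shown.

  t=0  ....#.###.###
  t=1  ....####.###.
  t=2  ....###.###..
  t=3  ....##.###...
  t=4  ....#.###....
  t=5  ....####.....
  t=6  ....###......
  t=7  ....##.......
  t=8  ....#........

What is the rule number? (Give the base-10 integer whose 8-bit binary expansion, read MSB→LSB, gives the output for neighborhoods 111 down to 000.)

  [7] ### => #  t=0,i=7
  [6] ##. => .  t=0,i=8
  [5] #.# => #  t=0,i=5
  [4] #.. => .  t=0,i=0
  [3] .## => #  t=0,i=6
  [2] .#. => #  t=0,i=4
  [1] ..# => .  t=0,i=3
  [0] ... => .  t=0,i=1
  bits 10101100 = 172

172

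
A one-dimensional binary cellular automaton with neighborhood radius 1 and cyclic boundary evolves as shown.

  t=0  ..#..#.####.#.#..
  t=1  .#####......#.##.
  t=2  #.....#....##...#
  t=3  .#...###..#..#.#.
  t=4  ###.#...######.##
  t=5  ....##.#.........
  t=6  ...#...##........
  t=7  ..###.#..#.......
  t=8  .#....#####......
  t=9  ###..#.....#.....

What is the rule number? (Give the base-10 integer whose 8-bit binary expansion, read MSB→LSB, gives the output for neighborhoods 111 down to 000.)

  [7] ### => .  t=0,i=8
  [6] ##. => .  t=0,i=10
  [5] #.# => .  t=0,i=6
  [4] #.. => #  t=0,i=3
  [3] .## => .  t=0,i=7
  [2] .#. => #  t=0,i=2
  [1] ..# => #  t=0,i=1
  [0] ... => .  t=0,i=0
  bits 00010110 = 22

22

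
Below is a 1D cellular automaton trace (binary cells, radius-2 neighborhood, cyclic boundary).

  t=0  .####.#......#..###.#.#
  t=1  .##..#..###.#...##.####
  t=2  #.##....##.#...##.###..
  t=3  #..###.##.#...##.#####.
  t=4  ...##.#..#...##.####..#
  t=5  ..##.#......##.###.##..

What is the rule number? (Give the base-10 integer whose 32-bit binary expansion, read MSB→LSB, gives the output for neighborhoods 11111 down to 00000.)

  #####|#  b31=1 t=3,i=19
  ####.|.  b30=0 t=0,i=3
  ###.#|.  b29=0 t=0,i=4
  ###..|#  b28=1 t=2,i=20
  ##.##|#  b27=1 t=1,i=0
  ##.#.|#  b26=1 t=0,i=5
  ##..#|#  b25=1 t=1,i=3
  ##...|#  b24=1 t=2,i=4
  #.###|#  b23=1 t=0,i=1
  #.##.|.  b22=0 t=1,i=1
  #.#.#|#  b21=1 t=0,i=20
  #.#..|.  b20=0 t=0,i=6
  #..##|.  b19=0 t=0,i=15
  #..#.|.  b18=0 t=1,i=4
  #...#|.  b17=0 t=1,i=14
  #....|#  b16=1 t=0,i=8
  .####|#  b15=1 t=0,i=2
  .###.|#  b14=1 t=0,i=17
  .##.#|.  b13=0 t=1,i=17
  .##..|#  b12=1 t=1,i=2
  .#.##|.  b11=0 t=0,i=0
  .#.#.|#  b10=1 t=0,i=21
  .#..#|.  b9=0 t=0,i=14
  .#...|.  b8=0 t=0,i=7
  ..###|#  b7=1 t=0,i=16
  ..##.|#  b6=1 t=1,i=16
  ..#.#|#  b5=1 t=2,i=0
  ..#..|.  b4=0 t=0,i=13
  ...##|#  b3=1 t=1,i=15
  ...#.|#  b2=1 t=0,i=12
  ....#|.  b1=0 t=0,i=11
  .....|#  b0=1 t=0,i=9
  bits 10011111101000011101010011101101 = 2678183149

2678183149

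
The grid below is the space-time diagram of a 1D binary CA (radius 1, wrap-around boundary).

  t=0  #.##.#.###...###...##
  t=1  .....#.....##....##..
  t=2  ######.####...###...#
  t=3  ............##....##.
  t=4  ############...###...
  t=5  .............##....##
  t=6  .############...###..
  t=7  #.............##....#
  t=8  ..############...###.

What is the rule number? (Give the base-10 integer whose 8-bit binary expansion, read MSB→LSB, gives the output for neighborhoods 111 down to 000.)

7

  nb ###: next=.  (t=0,i=8, bit7=0)
  nb ##.: next=.  (t=0,i=0, bit6=0)
  nb #.#: next=.  (t=0,i=1, bit5=0)
  nb #..: next=.  (t=0,i=10, bit4=0)
  nb .##: next=.  (t=0,i=2, bit3=0)
  nb .#.: next=#  (t=0,i=5, bit2=1)
  nb ..#: next=#  (t=0,i=12, bit1=1)
  nb ...: next=#  (t=0,i=11, bit0=1)
  bits 00000111 = 7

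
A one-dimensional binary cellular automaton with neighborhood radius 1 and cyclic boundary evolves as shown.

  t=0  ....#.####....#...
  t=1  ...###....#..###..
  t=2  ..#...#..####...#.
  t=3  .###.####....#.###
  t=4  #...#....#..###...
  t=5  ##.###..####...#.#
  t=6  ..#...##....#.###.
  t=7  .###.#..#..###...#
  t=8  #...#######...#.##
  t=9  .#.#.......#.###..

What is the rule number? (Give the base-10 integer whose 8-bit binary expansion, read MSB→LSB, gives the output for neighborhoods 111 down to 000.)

54

  ### -> .   bit 7 = 0  t=0,i=7
  ##. -> .   bit 6 = 0  t=0,i=9
  #.# -> #   bit 5 = 1  t=0,i=5
  #.. -> #   bit 4 = 1  t=0,i=10
  .## -> .   bit 3 = 0  t=0,i=6
  .#. -> #   bit 2 = 1  t=0,i=4
  ..# -> #   bit 1 = 1  t=0,i=3
  ... -> .   bit 0 = 0  t=0,i=0
  bits 00110110 = 54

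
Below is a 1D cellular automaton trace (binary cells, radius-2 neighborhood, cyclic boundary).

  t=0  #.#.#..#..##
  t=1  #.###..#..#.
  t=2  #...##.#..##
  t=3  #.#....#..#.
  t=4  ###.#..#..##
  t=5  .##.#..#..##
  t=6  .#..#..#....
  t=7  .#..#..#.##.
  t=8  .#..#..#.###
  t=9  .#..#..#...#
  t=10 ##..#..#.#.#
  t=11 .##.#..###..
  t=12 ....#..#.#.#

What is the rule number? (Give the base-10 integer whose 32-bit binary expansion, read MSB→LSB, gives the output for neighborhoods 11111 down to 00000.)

  ##### -> .   bit 31 = 0  t=4,i=0
  ####. -> #   bit 30 = 1  t=4,i=1
  ###.# -> #   bit 29 = 1  t=0,i=0
  ###.. -> #   bit 28 = 1  t=1,i=4
  ##.## -> .   bit 27 = 0  t=5,i=0
  ##.#. -> .   bit 26 = 0  t=0,i=1
  ##..# -> #   bit 25 = 1  t=1,i=5
  ##... -> .   bit 24 = 0  t=2,i=1
  #.### -> .   bit 23 = 0  t=1,i=2
  #.##. -> #   bit 22 = 1  t=5,i=1
  #.#.# -> #   bit 21 = 1  t=0,i=2
  #.#.. -> #   bit 20 = 1  t=0,i=4
  #..## -> .   bit 19 = 0  t=0,i=9
  #..#. -> .   bit 18 = 0  t=0,i=6
  #...# -> #   bit 17 = 1  t=2,i=2
  #.... -> #   bit 16 = 1  t=3,i=4
  .#### -> #   bit 15 = 1  t=4,i=11
  .###. -> .   bit 14 = 0  t=0,i=11
  .##.# -> .   bit 13 = 0  t=2,i=5
  .##.. -> #   bit 12 = 1  t=7,i=10
  .#.## -> .   bit 11 = 0  t=1,i=1
  .#.#. -> #   bit 10 = 1  t=0,i=3
  .#..# -> .   bit 9 = 0  t=0,i=5
  .#... -> .   bit 8 = 0  t=3,i=3
  ..### -> #   bit 7 = 1  t=0,i=10
  ..##. -> .   bit 6 = 0  t=2,i=4
  ..#.# -> #   bit 5 = 1  t=1,i=10
  ..#.. -> #   bit 4 = 1  t=0,i=7
  ...## -> .   bit 3 = 0  t=2,i=3
  ...#. -> .   bit 2 = 0  t=3,i=6
  ....# -> .   bit 1 = 0  t=3,i=5
  ..... -> #   bit 0 = 1  t=6,i=10
  bits 01110010011100111001010010110001 = 1920177329

1920177329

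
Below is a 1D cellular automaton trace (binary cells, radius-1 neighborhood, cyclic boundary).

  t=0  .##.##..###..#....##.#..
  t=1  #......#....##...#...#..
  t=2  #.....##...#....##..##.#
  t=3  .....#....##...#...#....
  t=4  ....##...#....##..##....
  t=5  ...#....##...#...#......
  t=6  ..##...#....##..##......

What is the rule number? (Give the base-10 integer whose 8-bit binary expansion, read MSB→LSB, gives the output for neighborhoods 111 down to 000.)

  [7] ### => .  t=0,i=9
  [6] ##. => .  t=0,i=2
  [5] #.# => .  t=0,i=3
  [4] #.. => .  t=0,i=6
  [3] .## => .  t=0,i=1
  [2] .#. => #  t=0,i=13
  [1] ..# => #  t=0,i=0
  [0] ... => .  t=0,i=15
  bits 00000110 = 6

6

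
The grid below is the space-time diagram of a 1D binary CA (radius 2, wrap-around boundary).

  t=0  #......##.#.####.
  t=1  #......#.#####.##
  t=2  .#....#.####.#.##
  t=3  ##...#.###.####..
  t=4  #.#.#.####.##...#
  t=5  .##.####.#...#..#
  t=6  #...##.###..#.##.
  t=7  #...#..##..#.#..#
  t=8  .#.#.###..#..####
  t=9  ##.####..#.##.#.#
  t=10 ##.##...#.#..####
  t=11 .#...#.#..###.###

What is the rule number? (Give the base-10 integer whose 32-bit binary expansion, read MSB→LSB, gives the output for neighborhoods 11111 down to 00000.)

2780613188

  ##### -> #   bit 31 = 1  t=1,i=11
  ####. -> .   bit 30 = 0  t=0,i=14
  ###.# -> #   bit 29 = 1  t=0,i=15
  ###.. -> .   bit 28 = 0  t=1,i=0
  ##.## -> .   bit 27 = 0  t=1,i=14
  ##.#. -> #   bit 26 = 1  t=0,i=9
  ##..# -> .   bit 25 = 0  t=3,i=15
  ##... -> #   bit 24 = 1  t=1,i=1
  #.### -> #   bit 23 = 1  t=0,i=12
  #.##. -> .   bit 22 = 0  t=2,i=15
  #.#.# -> #   bit 21 = 1  t=0,i=10
  #.#.. -> #   bit 20 = 1  t=0,i=0
  #..## -> #   bit 19 = 1  t=3,i=16
  #..#. -> #   bit 18 = 1  t=5,i=15
  #...# -> .   bit 17 = 0  t=3,i=3
  #.... -> .   bit 16 = 0  t=0,i=2
  .#### -> #   bit 15 = 1  t=0,i=13
  .###. -> #   bit 14 = 1  t=1,i=16
  .##.# -> .   bit 13 = 0  t=0,i=8
  .##.. -> .   bit 12 = 0  t=3,i=1
  .#.## -> #   bit 11 = 1  t=0,i=11
  .#.#. -> .   bit 10 = 0  t=4,i=3
  .#..# -> #   bit 9 = 1  t=5,i=14
  .#... -> .   bit 8 = 0  t=0,i=1
  ..### -> .   bit 7 = 0  t=8,i=13
  ..##. -> #   bit 6 = 1  t=0,i=7
  ..#.# -> .   bit 5 = 0  t=1,i=7
  ..#.. -> .   bit 4 = 0  t=5,i=13
  ...## -> .   bit 3 = 0  t=0,i=6
  ...#. -> #   bit 2 = 1  t=1,i=6
  ....# -> .   bit 1 = 0  t=0,i=5
  ..... -> .   bit 0 = 0  t=0,i=3
  bits 10100101101111001100101001000100 = 2780613188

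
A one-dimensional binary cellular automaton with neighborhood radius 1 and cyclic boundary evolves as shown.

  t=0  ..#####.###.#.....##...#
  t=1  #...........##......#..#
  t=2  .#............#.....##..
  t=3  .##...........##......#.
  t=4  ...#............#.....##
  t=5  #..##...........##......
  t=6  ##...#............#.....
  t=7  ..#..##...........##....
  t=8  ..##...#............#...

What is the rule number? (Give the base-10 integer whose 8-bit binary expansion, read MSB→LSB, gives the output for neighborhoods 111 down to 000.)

  [7] ### => .  t=0,i=3
  [6] ##. => .  t=0,i=6
  [5] #.# => .  t=0,i=7
  [4] #.. => #  t=0,i=0
  [3] .## => .  t=0,i=2
  [2] .#. => #  t=0,i=12
  [1] ..# => .  t=0,i=1
  [0] ... => .  t=0,i=14
  bits 00010100 = 20

20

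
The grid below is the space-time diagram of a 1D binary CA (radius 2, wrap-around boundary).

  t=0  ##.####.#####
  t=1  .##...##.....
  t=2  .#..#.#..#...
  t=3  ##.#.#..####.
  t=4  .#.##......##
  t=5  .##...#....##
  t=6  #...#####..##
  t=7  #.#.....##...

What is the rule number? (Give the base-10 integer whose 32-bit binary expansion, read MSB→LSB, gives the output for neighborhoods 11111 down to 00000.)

  [31] ##### => .  t=0,i=10
  [30] ####. => .  t=0,i=0
  [29] ###.# => #  t=0,i=1
  [28] ###.. => #  t=6,i=0
  [27] ##.## => #  t=0,i=2
  [26] ##.#. => .  t=3,i=2
  [25] ##..# => #  t=6,i=9
  [24] ##... => .  t=1,i=3
  [23] #.### => .  t=0,i=3
  [22] #.##. => .  t=3,i=0
  [21] #.#.# => #  t=3,i=3
  [20] #.#.. => .  t=2,i=6
  [19] #..## => .  t=3,i=7
  [18] #..#. => #  t=2,i=3
  [17] #...# => #  t=1,i=4
  [16] #.... => #  t=1,i=9
  [15] .#### => .  t=0,i=4
  [14] .###. => .  t=6,i=12
  [13] .##.# => #  t=3,i=1
  [12] .##.. => .  t=1,i=2
  [11] .#.## => #  t=4,i=2
  [10] .#.#. => #  t=2,i=5
  [9] .#..# => .  t=2,i=2
  [8] .#... => #  t=2,i=10
  [7] ..### => .  t=3,i=8
  [6] ..##. => #  t=1,i=1
  [5] ..#.# => .  t=2,i=4
  [4] ..#.. => #  t=2,i=1
  [3] ...## => .  t=1,i=0
  [2] ...#. => #  t=2,i=0
  [1] ....# => .  t=1,i=12
  [0] ..... => .  t=1,i=10
  bits 00111010001001110010110101010100 = 975646036

975646036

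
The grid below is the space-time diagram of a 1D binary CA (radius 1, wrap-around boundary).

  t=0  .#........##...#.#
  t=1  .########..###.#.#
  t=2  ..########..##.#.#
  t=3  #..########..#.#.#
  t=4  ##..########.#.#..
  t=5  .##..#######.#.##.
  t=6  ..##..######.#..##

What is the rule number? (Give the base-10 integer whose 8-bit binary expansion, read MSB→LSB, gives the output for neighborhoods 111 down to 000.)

  ###|#  b7=1 t=1,i=2
  ##.|#  b6=1 t=0,i=11
  #.#|.  b5=0 t=0,i=0
  #..|#  b4=1 t=0,i=2
  .##|.  b3=0 t=0,i=10
  .#.|#  b2=1 t=0,i=1
  ..#|.  b1=0 t=0,i=9
  ...|#  b0=1 t=0,i=3
  bits 11010101 = 213

213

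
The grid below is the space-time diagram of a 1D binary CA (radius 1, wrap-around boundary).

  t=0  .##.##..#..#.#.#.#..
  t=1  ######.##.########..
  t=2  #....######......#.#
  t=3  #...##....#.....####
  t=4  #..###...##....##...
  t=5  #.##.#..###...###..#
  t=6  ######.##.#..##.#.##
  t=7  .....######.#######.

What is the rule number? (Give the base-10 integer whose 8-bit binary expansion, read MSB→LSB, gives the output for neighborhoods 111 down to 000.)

  nb ###: next=.  (t=1,i=1, bit7=0)
  nb ##.: next=#  (t=0,i=2, bit6=1)
  nb #.#: next=#  (t=0,i=3, bit5=1)
  nb #..: next=.  (t=0,i=6, bit4=0)
  nb .##: next=#  (t=0,i=1, bit3=1)
  nb .#.: next=#  (t=0,i=8, bit2=1)
  nb ..#: next=#  (t=0,i=0, bit1=1)
  nb ...: next=.  (t=0,i=19, bit0=0)
  bits 01101110 = 110

110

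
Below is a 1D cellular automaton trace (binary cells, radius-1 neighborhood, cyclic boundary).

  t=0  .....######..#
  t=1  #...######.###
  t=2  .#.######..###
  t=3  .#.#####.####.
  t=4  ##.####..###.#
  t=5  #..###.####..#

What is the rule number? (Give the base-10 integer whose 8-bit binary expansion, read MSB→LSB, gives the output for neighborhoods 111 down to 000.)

  [7] ### => #  t=0,i=6
  [6] ##. => .  t=0,i=10
  [5] #.# => .  t=1,i=10
  [4] #.. => #  t=0,i=0
  [3] .## => #  t=0,i=5
  [2] .#. => #  t=0,i=13
  [1] ..# => #  t=0,i=4
  [0] ... => .  t=0,i=1
  bits 10011110 = 158

158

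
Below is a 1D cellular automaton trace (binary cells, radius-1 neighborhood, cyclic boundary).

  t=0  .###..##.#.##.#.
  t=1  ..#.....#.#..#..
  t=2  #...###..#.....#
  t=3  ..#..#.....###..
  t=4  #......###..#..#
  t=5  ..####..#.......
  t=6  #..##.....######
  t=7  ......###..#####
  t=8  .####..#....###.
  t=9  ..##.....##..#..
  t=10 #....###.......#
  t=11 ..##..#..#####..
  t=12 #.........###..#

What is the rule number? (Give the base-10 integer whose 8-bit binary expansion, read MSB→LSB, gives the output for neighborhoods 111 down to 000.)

  [7] ### => #  t=0,i=2
  [6] ##. => .  t=0,i=3
  [5] #.# => #  t=0,i=8
  [4] #.. => .  t=0,i=4
  [3] .## => .  t=0,i=1
  [2] .#. => .  t=0,i=9
  [1] ..# => .  t=0,i=0
  [0] ... => #  t=1,i=0
  bits 10100001 = 161

161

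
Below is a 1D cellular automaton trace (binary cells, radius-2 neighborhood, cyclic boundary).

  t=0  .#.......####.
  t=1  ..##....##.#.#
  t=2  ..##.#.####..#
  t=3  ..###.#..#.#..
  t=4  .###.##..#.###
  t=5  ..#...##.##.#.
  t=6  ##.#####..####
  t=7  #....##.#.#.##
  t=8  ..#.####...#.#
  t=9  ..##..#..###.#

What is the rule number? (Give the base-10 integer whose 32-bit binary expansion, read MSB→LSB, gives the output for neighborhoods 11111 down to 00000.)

3323165164

  #####|#  b31=1 t=6,i=5
  ####.|#  b30=1 t=0,i=11
  ###.#|.  b29=0 t=3,i=4
  ###..|.  b28=0 t=0,i=12
  ##.##|.  b27=0 t=4,i=0
  ##.#.|#  b26=1 t=1,i=10
  ##..#|#  b25=1 t=0,i=13
  ##...|.  b24=0 t=1,i=4
  #.###|.  b23=0 t=2,i=7
  #.##.|.  b22=0 t=4,i=5
  #.#.#|.  b21=0 t=1,i=11
  #.#..|#  b20=1 t=1,i=13
  #..##|.  b19=0 t=1,i=1
  #..#.|.  b18=0 t=0,i=0
  #...#|#  b17=1 t=5,i=0
  #....|#  b16=1 t=0,i=3
  .####|.  b15=0 t=0,i=10
  .###.|#  b14=1 t=3,i=3
  .##.#|#  b13=1 t=1,i=9
  .##..|#  b12=1 t=1,i=3
  .#.##|#  b11=1 t=2,i=6
  .#.#.|.  b10=0 t=1,i=12
  .#..#|.  b9=0 t=1,i=0
  .#...|#  b8=1 t=0,i=2
  ..###|#  b7=1 t=0,i=9
  ..##.|#  b6=1 t=1,i=2
  ..#.#|#  b5=1 t=3,i=9
  ..#..|.  b4=0 t=0,i=1
  ...##|#  b3=1 t=0,i=8
  ...#.|#  b2=1 t=5,i=1
  ....#|.  b1=0 t=0,i=7
  .....|.  b0=0 t=0,i=4
  bits 11000110000100110111100111101100 = 3323165164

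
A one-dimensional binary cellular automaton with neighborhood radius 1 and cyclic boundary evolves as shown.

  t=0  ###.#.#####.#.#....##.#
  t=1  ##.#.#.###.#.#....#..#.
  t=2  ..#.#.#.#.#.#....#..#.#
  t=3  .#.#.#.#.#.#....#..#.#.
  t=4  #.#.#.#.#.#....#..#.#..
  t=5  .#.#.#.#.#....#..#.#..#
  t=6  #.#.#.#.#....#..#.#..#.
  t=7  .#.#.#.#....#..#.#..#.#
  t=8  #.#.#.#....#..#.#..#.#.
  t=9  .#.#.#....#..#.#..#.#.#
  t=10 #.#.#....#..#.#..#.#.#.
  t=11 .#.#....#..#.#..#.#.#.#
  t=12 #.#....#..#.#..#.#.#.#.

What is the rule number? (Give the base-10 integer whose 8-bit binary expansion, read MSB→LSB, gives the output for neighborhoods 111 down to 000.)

162

  nb ###: next=#  (t=0,i=0, bit7=1)
  nb ##.: next=.  (t=0,i=2, bit6=0)
  nb #.#: next=#  (t=0,i=3, bit5=1)
  nb #..: next=.  (t=0,i=15, bit4=0)
  nb .##: next=.  (t=0,i=6, bit3=0)
  nb .#.: next=.  (t=0,i=4, bit2=0)
  nb ..#: next=#  (t=0,i=18, bit1=1)
  nb ...: next=.  (t=0,i=16, bit0=0)
  bits 10100010 = 162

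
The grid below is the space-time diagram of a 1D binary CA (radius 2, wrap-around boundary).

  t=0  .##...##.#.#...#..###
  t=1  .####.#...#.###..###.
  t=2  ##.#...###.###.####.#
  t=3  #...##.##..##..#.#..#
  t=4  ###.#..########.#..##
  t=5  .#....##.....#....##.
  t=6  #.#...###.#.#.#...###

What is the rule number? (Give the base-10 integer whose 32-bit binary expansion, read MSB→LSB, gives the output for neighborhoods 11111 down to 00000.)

1137597893

  #####|.  b31=0 t=4,i=0
  ####.|#  b30=1 t=1,i=3
  ###.#|.  b29=0 t=0,i=20
  ###..|.  b28=0 t=1,i=14
  ##.##|.  b27=0 t=0,i=0
  ##.#.|.  b26=0 t=0,i=8
  ##..#|#  b25=1 t=1,i=15
  ##...|#  b24=1 t=0,i=3
  #.###|#  b23=1 t=1,i=12
  #.##.|#  b22=1 t=0,i=1
  #.#.#|.  b21=0 t=0,i=9
  #.#..|.  b20=0 t=0,i=11
  #..##|#  b19=1 t=0,i=17
  #..#.|#  b18=1 t=3,i=14
  #...#|#  b17=1 t=0,i=4
  #....|.  b16=0 t=5,i=3
  .####|.  b15=0 t=1,i=2
  .###.|#  b14=1 t=0,i=19
  .##.#|.  b13=0 t=0,i=7
  .##..|#  b12=1 t=0,i=2
  .#.##|#  b11=1 t=1,i=11
  .#.#.|#  b10=1 t=0,i=10
  .#..#|.  b9=0 t=0,i=16
  .#...|#  b8=1 t=0,i=12
  ..###|#  b7=1 t=0,i=18
  ..##.|#  b6=1 t=0,i=6
  ..#.#|.  b5=0 t=1,i=10
  ..#..|.  b4=0 t=0,i=15
  ...##|.  b3=0 t=0,i=5
  ...#.|#  b2=1 t=0,i=14
  ....#|.  b1=0 t=5,i=4
  .....|#  b0=1 t=5,i=10
  bits 01000011110011100101110111000101 = 1137597893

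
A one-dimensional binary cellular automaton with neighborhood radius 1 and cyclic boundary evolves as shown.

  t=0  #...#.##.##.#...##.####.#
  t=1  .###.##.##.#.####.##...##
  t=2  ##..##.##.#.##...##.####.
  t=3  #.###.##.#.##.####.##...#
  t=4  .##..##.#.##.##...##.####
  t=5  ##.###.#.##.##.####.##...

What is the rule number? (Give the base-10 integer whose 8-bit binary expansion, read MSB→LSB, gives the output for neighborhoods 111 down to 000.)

59

  ###|.  b7=0 t=0,i=20
  ##.|.  b6=0 t=0,i=0
  #.#|#  b5=1 t=0,i=5
  #..|#  b4=1 t=0,i=1
  .##|#  b3=1 t=0,i=6
  .#.|.  b2=0 t=0,i=4
  ..#|#  b1=1 t=0,i=3
  ...|#  b0=1 t=0,i=2
  bits 00111011 = 59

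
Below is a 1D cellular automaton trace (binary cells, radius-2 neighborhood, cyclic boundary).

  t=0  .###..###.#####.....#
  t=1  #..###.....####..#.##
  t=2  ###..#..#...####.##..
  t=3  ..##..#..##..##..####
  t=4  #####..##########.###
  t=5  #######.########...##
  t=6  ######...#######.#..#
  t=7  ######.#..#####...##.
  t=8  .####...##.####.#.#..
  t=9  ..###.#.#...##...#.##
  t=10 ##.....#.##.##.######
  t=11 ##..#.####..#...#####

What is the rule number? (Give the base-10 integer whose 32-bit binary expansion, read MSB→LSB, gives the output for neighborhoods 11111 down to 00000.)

3528105829

  nb #####: next=#  (t=0,i=12, bit31=1)
  nb ####.: next=#  (t=0,i=13, bit30=1)
  nb ###.#: next=.  (t=0,i=8, bit29=0)
  nb ###..: next=#  (t=0,i=3, bit28=1)
  nb ##.##: next=.  (t=0,i=9, bit27=0)
  nb ##.#.: next=.  (t=6,i=16, bit26=0)
  nb ##..#: next=#  (t=0,i=4, bit25=1)
  nb ##...: next=.  (t=0,i=15, bit24=0)
  nb #.###: next=.  (t=0,i=1, bit23=0)
  nb #.##.: next=#  (t=2,i=17, bit22=1)
  nb #.#.#: next=.  (t=8,i=16, bit21=0)
  nb #.#..: next=.  (t=6,i=17, bit20=0)
  nb #..##: next=#  (t=0,i=5, bit19=1)
  nb #..#.: next=.  (t=1,i=16, bit18=0)
  nb #...#: next=#  (t=2,i=10, bit17=1)
  nb #....: next=.  (t=0,i=16, bit16=0)
  nb .####: next=#  (t=0,i=11, bit15=1)
  nb .###.: next=.  (t=0,i=2, bit14=0)
  nb .##.#: next=.  (t=7,i=19, bit13=0)
  nb .##..: next=#  (t=2,i=18, bit12=1)
  nb .#.##: next=#  (t=0,i=0, bit11=1)
  nb .#.#.: next=#  (t=8,i=17, bit10=1)
  nb .#..#: next=#  (t=2,i=6, bit9=1)
  nb .#...: next=#  (t=2,i=9, bit8=1)
  nb ..###: next=.  (t=0,i=6, bit7=0)
  nb ..##.: next=#  (t=3,i=2, bit6=1)
  nb ..#.#: next=#  (t=0,i=20, bit5=1)
  nb ..#..: next=.  (t=2,i=5, bit4=0)
  nb ...##: next=.  (t=1,i=10, bit3=0)
  nb ...#.: next=#  (t=0,i=19, bit2=1)
  nb ....#: next=.  (t=0,i=18, bit1=0)
  nb .....: next=#  (t=0,i=17, bit0=1)
  bits 11010010010010101001111101100101 = 3528105829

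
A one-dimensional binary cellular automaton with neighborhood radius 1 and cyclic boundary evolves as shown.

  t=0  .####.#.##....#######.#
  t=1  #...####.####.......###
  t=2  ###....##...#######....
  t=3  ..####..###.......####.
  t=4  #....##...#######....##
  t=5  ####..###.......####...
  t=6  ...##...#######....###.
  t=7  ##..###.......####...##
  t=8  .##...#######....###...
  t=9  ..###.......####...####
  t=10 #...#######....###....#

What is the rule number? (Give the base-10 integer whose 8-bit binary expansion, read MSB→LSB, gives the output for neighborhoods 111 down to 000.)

  ###|.  b7=0 t=0,i=2
  ##.|#  b6=1 t=0,i=4
  #.#|#  b5=1 t=0,i=0
  #..|#  b4=1 t=0,i=10
  .##|.  b3=0 t=0,i=1
  .#.|#  b2=1 t=0,i=6
  ..#|.  b1=0 t=0,i=13
  ...|#  b0=1 t=0,i=11
  bits 01110101 = 117

117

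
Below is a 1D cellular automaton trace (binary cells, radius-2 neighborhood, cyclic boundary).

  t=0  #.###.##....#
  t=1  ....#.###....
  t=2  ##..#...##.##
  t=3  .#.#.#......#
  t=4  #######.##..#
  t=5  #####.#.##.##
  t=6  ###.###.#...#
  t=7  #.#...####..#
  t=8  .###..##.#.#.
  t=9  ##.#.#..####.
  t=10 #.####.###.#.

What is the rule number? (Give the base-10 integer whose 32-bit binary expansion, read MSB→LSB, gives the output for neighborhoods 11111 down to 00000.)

  ##### -> #   bit 31 = 1  t=4,i=1
  ####. -> .   bit 30 = 0  t=2,i=0
  ###.# -> #   bit 29 = 1  t=0,i=4
  ###.. -> #   bit 28 = 1  t=1,i=8
  ##.## -> .   bit 27 = 0  t=0,i=1
  ##.#. -> #   bit 26 = 1  t=5,i=5
  ##..# -> .   bit 25 = 0  t=2,i=2
  ##... -> #   bit 24 = 1  t=0,i=8
  #.### -> .   bit 23 = 0  t=0,i=2
  #.##. -> #   bit 22 = 1  t=0,i=6
  #.#.# -> #   bit 21 = 1  t=3,i=1
  #.#.. -> #   bit 20 = 1  t=3,i=5
  #..## -> #   bit 19 = 1  t=4,i=11
  #..#. -> #   bit 18 = 1  t=2,i=3
  #...# -> .   bit 17 = 0  t=2,i=6
  #.... -> .   bit 16 = 0  t=0,i=9
  .#### -> #   bit 15 = 1  t=2,i=12
  .###. -> .   bit 14 = 0  t=0,i=3
  .##.# -> .   bit 13 = 0  t=0,i=0
  .##.. -> #   bit 12 = 1  t=0,i=7
  .#.## -> .   bit 11 = 0  t=1,i=5
  .#.#. -> #   bit 10 = 1  t=3,i=0
  .#..# -> .   bit 9 = 0  t=8,i=12
  .#... -> #   bit 8 = 1  t=2,i=5
  ..### -> #   bit 7 = 1  t=4,i=12
  ..##. -> .   bit 6 = 0  t=0,i=12
  ..#.# -> #   bit 5 = 1  t=1,i=4
  ..#.. -> .   bit 4 = 0  t=2,i=4
  ...## -> .   bit 3 = 0  t=0,i=11
  ...#. -> .   bit 2 = 0  t=1,i=3
  ....# -> .   bit 1 = 0  t=0,i=10
  ..... -> #   bit 0 = 1  t=1,i=0
  bits 10110101011111001001010110100001 = 3044840865

3044840865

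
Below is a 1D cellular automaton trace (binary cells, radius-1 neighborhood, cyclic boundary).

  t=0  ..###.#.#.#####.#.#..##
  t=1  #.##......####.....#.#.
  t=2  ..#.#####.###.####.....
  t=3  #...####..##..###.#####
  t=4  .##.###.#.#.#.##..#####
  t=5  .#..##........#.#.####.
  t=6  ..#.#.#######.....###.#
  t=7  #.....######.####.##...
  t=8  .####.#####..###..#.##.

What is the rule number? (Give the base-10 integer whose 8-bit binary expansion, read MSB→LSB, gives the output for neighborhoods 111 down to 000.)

  [7] ### => #  t=0,i=3
  [6] ##. => .  t=0,i=4
  [5] #.# => .  t=0,i=5
  [4] #.. => #  t=0,i=0
  [3] .## => #  t=0,i=2
  [2] .#. => .  t=0,i=6
  [1] ..# => .  t=0,i=1
  [0] ... => #  t=1,i=5
  bits 10011001 = 153

153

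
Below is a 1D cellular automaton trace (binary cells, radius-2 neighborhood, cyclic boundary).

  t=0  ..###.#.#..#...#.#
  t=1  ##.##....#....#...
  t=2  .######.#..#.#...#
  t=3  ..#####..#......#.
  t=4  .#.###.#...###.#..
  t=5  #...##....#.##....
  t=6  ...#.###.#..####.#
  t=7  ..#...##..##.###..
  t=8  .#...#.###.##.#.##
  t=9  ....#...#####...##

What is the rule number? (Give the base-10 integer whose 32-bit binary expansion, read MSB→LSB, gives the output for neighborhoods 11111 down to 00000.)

3947491853

  ##### -> #   bit 31 = 1  t=2,i=3
  ####. -> #   bit 30 = 1  t=2,i=5
  ###.# -> #   bit 29 = 1  t=0,i=4
  ###.. -> .   bit 28 = 0  t=3,i=6
  ##.## -> #   bit 27 = 1  t=1,i=2
  ##.#. -> .   bit 26 = 0  t=0,i=5
  ##..# -> #   bit 25 = 1  t=3,i=7
  ##... -> #   bit 24 = 1  t=1,i=5
  #.### -> .   bit 23 = 0  t=2,i=1
  #.##. -> #   bit 22 = 1  t=1,i=3
  #.#.# -> .   bit 21 = 0  t=0,i=6
  #.#.. -> .   bit 20 = 0  t=0,i=8
  #..## -> #   bit 19 = 1  t=0,i=1
  #..#. -> .   bit 18 = 0  t=0,i=10
  #...# -> .   bit 17 = 0  t=0,i=13
  #.... -> #   bit 16 = 1  t=1,i=6
  .#### -> #   bit 15 = 1  t=2,i=2
  .###. -> #   bit 14 = 1  t=0,i=3
  .##.# -> #   bit 13 = 1  t=1,i=1
  .##.. -> #   bit 12 = 1  t=1,i=4
  .#.## -> .   bit 11 = 0  t=2,i=0
  .#.#. -> .   bit 10 = 0  t=0,i=7
  .#..# -> #   bit 9 = 1  t=0,i=0
  .#... -> .   bit 8 = 0  t=0,i=12
  ..### -> .   bit 7 = 0  t=0,i=2
  ..##. -> .   bit 6 = 0  t=1,i=0
  ..#.# -> .   bit 5 = 0  t=0,i=15
  ..#.. -> .   bit 4 = 0  t=0,i=11
  ...## -> #   bit 3 = 1  t=1,i=17
  ...#. -> #   bit 2 = 1  t=0,i=14
  ....# -> .   bit 1 = 0  t=1,i=7
  ..... -> #   bit 0 = 1  t=3,i=12
  bits 11101011010010011111001000001101 = 3947491853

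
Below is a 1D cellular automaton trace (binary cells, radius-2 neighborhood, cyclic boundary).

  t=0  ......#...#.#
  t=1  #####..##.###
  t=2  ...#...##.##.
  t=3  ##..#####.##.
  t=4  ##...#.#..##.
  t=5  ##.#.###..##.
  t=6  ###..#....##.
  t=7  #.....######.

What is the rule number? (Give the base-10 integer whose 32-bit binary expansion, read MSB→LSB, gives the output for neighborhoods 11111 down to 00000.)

1154725227

  nb #####: next=.  (t=1,i=0, bit31=0)
  nb ####.: next=#  (t=1,i=3, bit30=1)
  nb ###.#: next=.  (t=3,i=8, bit29=0)
  nb ###..: next=.  (t=1,i=4, bit28=0)
  nb ##.##: next=.  (t=1,i=9, bit27=0)
  nb ##.#.: next=#  (t=5,i=2, bit26=1)
  nb ##..#: next=.  (t=1,i=5, bit25=0)
  nb ##...: next=.  (t=2,i=12, bit24=0)
  nb #.###: next=#  (t=1,i=10, bit23=1)
  nb #.##.: next=#  (t=2,i=10, bit22=1)
  nb #.#.#: next=.  (t=5,i=3, bit21=0)
  nb #.#..: next=#  (t=0,i=12, bit20=1)
  nb #..##: next=.  (t=1,i=6, bit19=0)
  nb #..#.: next=.  (t=6,i=4, bit18=0)
  nb #...#: next=#  (t=0,i=8, bit17=1)
  nb #....: next=#  (t=0,i=1, bit16=1)
  nb .####: next=#  (t=1,i=11, bit15=1)
  nb .###.: next=.  (t=5,i=6, bit14=0)
  nb .##.#: next=#  (t=1,i=8, bit13=1)
  nb .##..: next=#  (t=2,i=11, bit12=1)
  nb .#.##: next=.  (t=5,i=4, bit11=0)
  nb .#.#.: next=#  (t=0,i=11, bit10=1)
  nb .#..#: next=.  (t=4,i=8, bit9=0)
  nb .#...: next=#  (t=0,i=0, bit8=1)
  nb ..###: next=.  (t=3,i=4, bit7=0)
  nb ..##.: next=#  (t=1,i=7, bit6=1)
  nb ..#.#: next=#  (t=0,i=10, bit5=1)
  nb ..#..: next=.  (t=0,i=6, bit4=0)
  nb ...##: next=#  (t=2,i=6, bit3=1)
  nb ...#.: next=.  (t=0,i=5, bit2=0)
  nb ....#: next=#  (t=0,i=4, bit1=1)
  nb .....: next=#  (t=0,i=2, bit0=1)
  bits 01000100110100111011010101101011 = 1154725227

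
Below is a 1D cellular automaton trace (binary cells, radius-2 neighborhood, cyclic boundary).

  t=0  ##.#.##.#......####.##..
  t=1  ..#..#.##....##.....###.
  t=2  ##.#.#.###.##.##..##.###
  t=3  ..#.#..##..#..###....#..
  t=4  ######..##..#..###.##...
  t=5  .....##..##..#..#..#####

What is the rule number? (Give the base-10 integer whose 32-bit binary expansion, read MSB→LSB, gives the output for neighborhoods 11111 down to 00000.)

399660590

  ##### -> .   bit 31 = 0  t=2,i=23
  ####. -> .   bit 30 = 0  t=0,i=17
  ###.# -> .   bit 29 = 0  t=0,i=18
  ###.. -> #   bit 28 = 1  t=1,i=22
  ##.## -> .   bit 27 = 0  t=0,i=19
  ##.#. -> #   bit 26 = 1  t=0,i=2
  ##..# -> #   bit 25 = 1  t=0,i=22
  ##... -> #   bit 24 = 1  t=1,i=9
  #.### -> #   bit 23 = 1  t=2,i=7
  #.##. -> #   bit 22 = 1  t=0,i=5
  #.#.# -> .   bit 21 = 0  t=0,i=3
  #.#.. -> #   bit 20 = 1  t=0,i=8
  #..## -> .   bit 19 = 0  t=0,i=23
  #..#. -> .   bit 18 = 0  t=1,i=4
  #...# -> #   bit 17 = 1  t=1,i=0
  #.... -> .   bit 16 = 0  t=0,i=10
  .#### -> .   bit 15 = 0  t=0,i=16
  .###. -> #   bit 14 = 1  t=1,i=21
  .##.# -> .   bit 13 = 0  t=0,i=1
  .##.. -> #   bit 12 = 1  t=0,i=21
  .#.## -> .   bit 11 = 0  t=0,i=4
  .#.#. -> #   bit 10 = 1  t=2,i=4
  .#..# -> #   bit 9 = 1  t=1,i=3
  .#... -> .   bit 8 = 0  t=0,i=9
  ..### -> .   bit 7 = 0  t=0,i=15
  ..##. -> .   bit 6 = 0  t=0,i=0
  ..#.# -> #   bit 5 = 1  t=1,i=5
  ..#.. -> .   bit 4 = 0  t=1,i=2
  ...## -> #   bit 3 = 1  t=0,i=14
  ...#. -> #   bit 2 = 1  t=1,i=1
  ....# -> #   bit 1 = 1  t=0,i=13
  ..... -> .   bit 0 = 0  t=0,i=11
  bits 00010111110100100101011000101110 = 399660590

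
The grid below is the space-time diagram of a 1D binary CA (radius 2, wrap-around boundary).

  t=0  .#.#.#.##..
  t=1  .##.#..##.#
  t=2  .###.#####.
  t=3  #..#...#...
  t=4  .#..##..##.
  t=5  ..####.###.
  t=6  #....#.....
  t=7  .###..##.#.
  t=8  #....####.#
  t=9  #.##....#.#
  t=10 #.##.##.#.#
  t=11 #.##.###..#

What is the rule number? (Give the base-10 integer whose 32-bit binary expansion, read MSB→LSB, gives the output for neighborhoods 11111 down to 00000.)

2756392802

  [31] ##### => #  t=2,i=7
  [30] ####. => .  t=2,i=8
  [29] ###.# => #  t=2,i=3
  [28] ###.. => .  t=2,i=9
  [27] ##.## => .  t=2,i=4
  [26] ##.#. => #  t=1,i=3
  [25] ##..# => .  t=2,i=10
  [24] ##... => .  t=0,i=9
  [23] #.### => .  t=2,i=5
  [22] #.##. => #  t=0,i=7
  [21] #.#.# => .  t=0,i=3
  [20] #.#.. => .  t=1,i=4
  [19] #..## => #  t=1,i=6
  [18] #..#. => .  t=3,i=2
  [17] #...# => #  t=0,i=10
  [16] #.... => #  t=6,i=2
  [15] .#### => .  t=2,i=6
  [14] .###. => .  t=2,i=2
  [13] .##.# => #  t=1,i=2
  [12] .##.. => #  t=0,i=8
  [11] .#.## => .  t=0,i=6
  [10] .#.#. => #  t=0,i=2
  [9] .#..# => #  t=1,i=5
  [8] .#... => #  t=3,i=4
  [7] ..### => .  t=2,i=1
  [6] ..##. => #  t=1,i=7
  [5] ..#.# => #  t=0,i=1
  [4] ..#.. => .  t=3,i=0
  [3] ...## => .  t=5,i=1
  [2] ...#. => .  t=0,i=0
  [1] ....# => #  t=6,i=3
  [0] ..... => .  t=6,i=8
  bits 10100100010010110011011101100010 = 2756392802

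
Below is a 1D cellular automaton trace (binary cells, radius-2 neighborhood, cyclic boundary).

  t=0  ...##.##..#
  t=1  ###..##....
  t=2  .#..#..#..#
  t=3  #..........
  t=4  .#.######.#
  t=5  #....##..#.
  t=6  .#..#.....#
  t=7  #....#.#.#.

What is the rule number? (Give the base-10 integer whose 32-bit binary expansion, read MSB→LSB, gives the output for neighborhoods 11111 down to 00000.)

2370454797

  nb #####: next=#  (t=4,i=5, bit31=1)
  nb ####.: next=.  (t=4,i=7, bit30=0)
  nb ###.#: next=.  (t=4,i=8, bit29=0)
  nb ###..: next=.  (t=1,i=2, bit28=0)
  nb ##.##: next=#  (t=0,i=5, bit27=1)
  nb ##.#.: next=#  (t=4,i=9, bit26=1)
  nb ##..#: next=.  (t=0,i=8, bit25=0)
  nb ##...: next=#  (t=1,i=7, bit24=1)
  nb #.###: next=.  (t=4,i=3, bit23=0)
  nb #.##.: next=#  (t=0,i=6, bit22=1)
  nb #.#.#: next=.  (t=4,i=1, bit21=0)
  nb #.#..: next=.  (t=2,i=1, bit20=0)
  nb #..##: next=#  (t=1,i=4, bit19=1)
  nb #..#.: next=.  (t=0,i=9, bit18=0)
  nb #...#: next=#  (t=0,i=1, bit17=1)
  nb #....: next=.  (t=1,i=8, bit16=0)
  nb .####: next=.  (t=4,i=4, bit15=0)
  nb .###.: next=#  (t=1,i=1, bit14=1)
  nb .##.#: next=.  (t=0,i=4, bit13=0)
  nb .##..: next=.  (t=0,i=7, bit12=0)
  nb .#.##: next=.  (t=4,i=2, bit11=0)
  nb .#.#.: next=#  (t=2,i=0, bit10=1)
  nb .#..#: next=.  (t=2,i=2, bit9=0)
  nb .#...: next=#  (t=0,i=0, bit8=1)
  nb ..###: next=.  (t=1,i=0, bit7=0)
  nb ..##.: next=.  (t=0,i=3, bit6=0)
  nb ..#.#: next=.  (t=2,i=10, bit5=0)
  nb ..#..: next=.  (t=0,i=10, bit4=0)
  nb ...##: next=#  (t=0,i=2, bit3=1)
  nb ...#.: next=#  (t=3,i=10, bit2=1)
  nb ....#: next=.  (t=1,i=9, bit1=0)
  nb .....: next=#  (t=3,i=3, bit0=1)
  bits 10001101010010100100010100001101 = 2370454797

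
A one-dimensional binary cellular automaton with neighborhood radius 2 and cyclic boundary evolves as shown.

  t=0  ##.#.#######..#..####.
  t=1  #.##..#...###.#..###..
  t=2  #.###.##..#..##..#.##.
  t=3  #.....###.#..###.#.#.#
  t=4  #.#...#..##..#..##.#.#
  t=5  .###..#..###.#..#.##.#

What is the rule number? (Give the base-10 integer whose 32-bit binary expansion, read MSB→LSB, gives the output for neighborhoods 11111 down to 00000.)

  [31] ##### => .  t=0,i=7
  [30] ####. => #  t=0,i=10
  [29] ###.# => .  t=0,i=20
  [28] ###.. => #  t=0,i=11
  [27] ##.## => .  t=0,i=21
  [26] ##.#. => #  t=0,i=2
  [25] ##..# => #  t=0,i=12
  [24] ##... => .  t=3,i=1
  [23] #.### => .  t=0,i=5
  [22] #.##. => #  t=0,i=0
  [21] #.#.# => #  t=0,i=3
  [20] #.#.. => #  t=1,i=14
  [19] #..## => .  t=0,i=16
  [18] #..#. => .  t=0,i=13
  [17] #...# => .  t=1,i=8
  [16] #.... => #  t=3,i=2
  [15] .#### => #  t=0,i=6
  [14] .###. => .  t=1,i=11
  [13] .##.# => .  t=0,i=1
  [12] .##.. => #  t=1,i=3
  [11] .#.## => .  t=0,i=4
  [10] .#.#. => .  t=3,i=18
  [9] .#..# => .  t=0,i=15
  [8] .#... => #  t=1,i=7
  [7] ..### => #  t=0,i=17
  [6] ..##. => #  t=2,i=13
  [5] ..#.# => #  t=1,i=0
  [4] ..#.. => #  t=0,i=14
  [3] ...## => .  t=1,i=9
  [2] ...#. => .  t=4,i=5
  [1] ....# => .  t=3,i=4
  [0] ..... => .  t=3,i=3
  bits 01010110011100011001000111110000 = 1450283504

1450283504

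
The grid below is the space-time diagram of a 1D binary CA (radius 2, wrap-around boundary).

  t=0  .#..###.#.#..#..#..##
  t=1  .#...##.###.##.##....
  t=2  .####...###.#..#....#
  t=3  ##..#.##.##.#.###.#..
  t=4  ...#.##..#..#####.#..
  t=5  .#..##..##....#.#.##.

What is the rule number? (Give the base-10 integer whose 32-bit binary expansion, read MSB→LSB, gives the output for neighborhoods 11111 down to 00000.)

2968931610

  nb #####: next=#  (t=4,i=14, bit31=1)
  nb ####.: next=.  (t=2,i=3, bit30=0)
  nb ###.#: next=#  (t=0,i=6, bit29=1)
  nb ###..: next=#  (t=2,i=4, bit28=1)
  nb ##.##: next=.  (t=1,i=7, bit27=0)
  nb ##.#.: next=.  (t=0,i=0, bit26=0)
  nb ##..#: next=.  (t=3,i=2, bit25=0)
  nb ##...: next=.  (t=1,i=17, bit24=0)
  nb #.###: next=#  (t=1,i=8, bit23=1)
  nb #.##.: next=#  (t=1,i=12, bit22=1)
  nb #.#.#: next=#  (t=0,i=8, bit21=1)
  nb #.#..: next=#  (t=0,i=1, bit20=1)
  nb #..##: next=.  (t=0,i=3, bit19=0)
  nb #..#.: next=#  (t=0,i=12, bit18=1)
  nb #...#: next=#  (t=1,i=3, bit17=1)
  nb #....: next=.  (t=1,i=18, bit16=0)
  nb .####: next=.  (t=2,i=2, bit15=0)
  nb .###.: next=#  (t=0,i=5, bit14=1)
  nb .##.#: next=.  (t=0,i=20, bit13=0)
  nb .##..: next=.  (t=1,i=16, bit12=0)
  nb .#.##: next=#  (t=2,i=0, bit11=1)
  nb .#.#.: next=#  (t=0,i=9, bit10=1)
  nb .#..#: next=.  (t=0,i=2, bit9=0)
  nb .#...: next=#  (t=1,i=2, bit8=1)
  nb ..###: next=.  (t=0,i=4, bit7=0)
  nb ..##.: next=.  (t=0,i=19, bit6=0)
  nb ..#.#: next=.  (t=2,i=20, bit5=0)
  nb ..#..: next=#  (t=0,i=13, bit4=1)
  nb ...##: next=#  (t=1,i=4, bit3=1)
  nb ...#.: next=.  (t=1,i=0, bit2=0)
  nb ....#: next=#  (t=1,i=20, bit1=1)
  nb .....: next=.  (t=1,i=19, bit0=0)
  bits 10110000111101100100110100011010 = 2968931610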